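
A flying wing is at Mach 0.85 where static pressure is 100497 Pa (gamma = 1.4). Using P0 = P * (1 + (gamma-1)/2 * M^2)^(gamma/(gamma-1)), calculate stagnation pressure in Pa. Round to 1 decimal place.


Step 1: (gamma-1)/2 * M^2 = 0.2 * 0.7225 = 0.1445
Step 2: 1 + 0.1445 = 1.1445
Step 3: Exponent gamma/(gamma-1) = 3.5
Step 4: P0 = 100497 * 1.1445^3.5 = 161179.0 Pa

161179.0


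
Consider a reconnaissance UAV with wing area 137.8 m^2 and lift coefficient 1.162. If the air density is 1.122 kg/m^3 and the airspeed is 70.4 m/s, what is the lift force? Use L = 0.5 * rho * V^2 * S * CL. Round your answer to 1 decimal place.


Step 1: Calculate dynamic pressure q = 0.5 * 1.122 * 70.4^2 = 0.5 * 1.122 * 4956.16 = 2780.4058 Pa
Step 2: Multiply by wing area and lift coefficient: L = 2780.4058 * 137.8 * 1.162
Step 3: L = 383139.9137 * 1.162 = 445208.6 N

445208.6


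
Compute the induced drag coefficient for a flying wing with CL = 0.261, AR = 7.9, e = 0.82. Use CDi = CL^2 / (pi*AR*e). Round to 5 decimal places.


Step 1: CL^2 = 0.261^2 = 0.068121
Step 2: pi * AR * e = 3.14159 * 7.9 * 0.82 = 20.351237
Step 3: CDi = 0.068121 / 20.351237 = 0.00335

0.00335


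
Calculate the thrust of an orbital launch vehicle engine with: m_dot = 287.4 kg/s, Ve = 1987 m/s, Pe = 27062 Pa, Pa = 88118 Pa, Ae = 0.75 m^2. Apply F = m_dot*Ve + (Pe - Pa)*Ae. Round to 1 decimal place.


Step 1: Momentum thrust = m_dot * Ve = 287.4 * 1987 = 571063.8 N
Step 2: Pressure thrust = (Pe - Pa) * Ae = (27062 - 88118) * 0.75 = -45792.00 N
Step 3: Total thrust F = 571063.8 + -45792.00 = 525271.8 N

525271.8


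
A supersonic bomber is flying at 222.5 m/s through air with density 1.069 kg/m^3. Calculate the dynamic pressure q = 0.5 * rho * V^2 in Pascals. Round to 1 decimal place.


Step 1: V^2 = 222.5^2 = 49506.25
Step 2: q = 0.5 * 1.069 * 49506.25
Step 3: q = 26461.1 Pa

26461.1


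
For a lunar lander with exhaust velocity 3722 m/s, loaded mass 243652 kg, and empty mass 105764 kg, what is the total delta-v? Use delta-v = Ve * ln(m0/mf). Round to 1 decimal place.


Step 1: Mass ratio m0/mf = 243652 / 105764 = 2.303733
Step 2: ln(2.303733) = 0.834531
Step 3: delta-v = 3722 * 0.834531 = 3106.1 m/s

3106.1


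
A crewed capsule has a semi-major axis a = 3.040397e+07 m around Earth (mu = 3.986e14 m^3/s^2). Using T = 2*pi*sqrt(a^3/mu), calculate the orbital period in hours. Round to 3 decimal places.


Step 1: a^3 / mu = 2.810547e+22 / 3.986e14 = 7.051047e+07
Step 2: sqrt(7.051047e+07) = 8397.0511 s
Step 3: T = 2*pi * 8397.0511 = 52760.23 s
Step 4: T in hours = 52760.23 / 3600 = 14.656 hours

14.656


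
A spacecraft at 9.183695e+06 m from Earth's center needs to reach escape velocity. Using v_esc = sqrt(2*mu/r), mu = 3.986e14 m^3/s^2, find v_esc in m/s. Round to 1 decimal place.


Step 1: 2*mu/r = 2 * 3.986e14 / 9.183695e+06 = 86806018.7103
Step 2: v_esc = sqrt(86806018.7103) = 9317.0 m/s

9317.0


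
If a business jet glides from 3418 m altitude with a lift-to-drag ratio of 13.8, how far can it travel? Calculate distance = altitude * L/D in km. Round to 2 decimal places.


Step 1: Glide distance = altitude * L/D = 3418 * 13.8 = 47168.4 m
Step 2: Convert to km: 47168.4 / 1000 = 47.17 km

47.17


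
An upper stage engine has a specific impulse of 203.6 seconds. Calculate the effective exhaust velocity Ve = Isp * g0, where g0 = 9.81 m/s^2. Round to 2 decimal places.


Step 1: Ve = Isp * g0 = 203.6 * 9.81
Step 2: Ve = 1997.32 m/s

1997.32


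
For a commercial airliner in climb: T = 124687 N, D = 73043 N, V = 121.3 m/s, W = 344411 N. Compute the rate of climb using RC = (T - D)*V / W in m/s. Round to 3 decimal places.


Step 1: Excess thrust = T - D = 124687 - 73043 = 51644 N
Step 2: Excess power = 51644 * 121.3 = 6264417.2 W
Step 3: RC = 6264417.2 / 344411 = 18.189 m/s

18.189


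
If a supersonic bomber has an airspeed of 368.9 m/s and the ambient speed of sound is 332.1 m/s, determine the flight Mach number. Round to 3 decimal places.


Step 1: M = V / a = 368.9 / 332.1
Step 2: M = 1.111

1.111


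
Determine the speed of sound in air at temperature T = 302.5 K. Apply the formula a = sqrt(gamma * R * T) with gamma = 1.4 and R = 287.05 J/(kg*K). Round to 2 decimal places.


Step 1: gamma * R * T = 1.4 * 287.05 * 302.5 = 121565.675
Step 2: a = sqrt(121565.675) = 348.66 m/s

348.66


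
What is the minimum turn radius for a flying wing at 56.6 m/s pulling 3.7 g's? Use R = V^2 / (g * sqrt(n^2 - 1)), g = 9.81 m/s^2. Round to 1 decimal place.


Step 1: V^2 = 56.6^2 = 3203.56
Step 2: n^2 - 1 = 3.7^2 - 1 = 12.69
Step 3: sqrt(12.69) = 3.562303
Step 4: R = 3203.56 / (9.81 * 3.562303) = 91.7 m

91.7


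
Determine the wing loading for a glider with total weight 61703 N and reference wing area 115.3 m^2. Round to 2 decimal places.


Step 1: Wing loading = W / S = 61703 / 115.3
Step 2: Wing loading = 535.15 N/m^2

535.15


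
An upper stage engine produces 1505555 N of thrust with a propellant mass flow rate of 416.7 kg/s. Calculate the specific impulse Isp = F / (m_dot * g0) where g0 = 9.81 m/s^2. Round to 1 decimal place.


Step 1: m_dot * g0 = 416.7 * 9.81 = 4087.83
Step 2: Isp = 1505555 / 4087.83 = 368.3 s

368.3


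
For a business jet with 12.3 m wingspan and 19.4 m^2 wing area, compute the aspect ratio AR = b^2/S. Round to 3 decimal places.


Step 1: b^2 = 12.3^2 = 151.29
Step 2: AR = 151.29 / 19.4 = 7.798

7.798


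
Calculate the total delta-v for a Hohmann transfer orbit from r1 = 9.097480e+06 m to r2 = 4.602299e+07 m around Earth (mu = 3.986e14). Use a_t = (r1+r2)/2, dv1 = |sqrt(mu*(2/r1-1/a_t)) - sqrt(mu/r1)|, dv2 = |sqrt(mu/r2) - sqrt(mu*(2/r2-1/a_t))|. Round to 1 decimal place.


Step 1: Transfer semi-major axis a_t = (9.097480e+06 + 4.602299e+07) / 2 = 2.756024e+07 m
Step 2: v1 (circular at r1) = sqrt(mu/r1) = 6619.24 m/s
Step 3: v_t1 = sqrt(mu*(2/r1 - 1/a_t)) = 8553.7 m/s
Step 4: dv1 = |8553.7 - 6619.24| = 1934.46 m/s
Step 5: v2 (circular at r2) = 2942.94 m/s, v_t2 = 1690.83 m/s
Step 6: dv2 = |2942.94 - 1690.83| = 1252.11 m/s
Step 7: Total delta-v = 1934.46 + 1252.11 = 3186.6 m/s

3186.6


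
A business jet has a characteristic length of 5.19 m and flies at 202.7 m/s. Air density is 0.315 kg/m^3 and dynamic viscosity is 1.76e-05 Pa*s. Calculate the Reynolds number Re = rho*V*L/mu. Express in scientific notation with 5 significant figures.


Step 1: Numerator = rho * V * L = 0.315 * 202.7 * 5.19 = 331.384095
Step 2: Re = 331.384095 / 1.76e-05
Step 3: Re = 1.8829e+07

1.8829e+07


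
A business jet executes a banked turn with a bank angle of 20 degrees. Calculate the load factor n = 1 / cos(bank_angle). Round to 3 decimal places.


Step 1: Convert 20 degrees to radians = 0.349066
Step 2: cos(20 deg) = 0.939693
Step 3: n = 1 / 0.939693 = 1.064

1.064


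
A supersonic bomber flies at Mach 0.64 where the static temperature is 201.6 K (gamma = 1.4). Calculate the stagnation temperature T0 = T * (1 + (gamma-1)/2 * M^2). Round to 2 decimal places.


Step 1: (gamma-1)/2 = 0.2
Step 2: M^2 = 0.4096
Step 3: 1 + 0.2 * 0.4096 = 1.08192
Step 4: T0 = 201.6 * 1.08192 = 218.12 K

218.12


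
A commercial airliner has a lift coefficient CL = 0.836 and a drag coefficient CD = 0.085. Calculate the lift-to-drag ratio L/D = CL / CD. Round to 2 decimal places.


Step 1: L/D = CL / CD = 0.836 / 0.085
Step 2: L/D = 9.84

9.84


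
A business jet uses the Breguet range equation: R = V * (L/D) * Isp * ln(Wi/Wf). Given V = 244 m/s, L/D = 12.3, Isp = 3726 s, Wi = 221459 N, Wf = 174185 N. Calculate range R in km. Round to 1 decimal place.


Step 1: Coefficient = V * (L/D) * Isp = 244 * 12.3 * 3726 = 11182471.2 m
Step 2: Wi/Wf = 221459 / 174185 = 1.271401
Step 3: ln(1.271401) = 0.24012
Step 4: R = 11182471.2 * 0.24012 = 2685129.6 m = 2685.1 km

2685.1


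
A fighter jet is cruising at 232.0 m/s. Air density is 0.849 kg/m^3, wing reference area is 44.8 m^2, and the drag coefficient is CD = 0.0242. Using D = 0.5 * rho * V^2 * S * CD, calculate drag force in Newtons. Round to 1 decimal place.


Step 1: Dynamic pressure q = 0.5 * 0.849 * 232.0^2 = 22848.288 Pa
Step 2: Drag D = q * S * CD = 22848.288 * 44.8 * 0.0242
Step 3: D = 24771.2 N

24771.2


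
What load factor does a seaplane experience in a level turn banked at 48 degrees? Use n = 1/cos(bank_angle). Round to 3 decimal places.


Step 1: Convert 48 degrees to radians = 0.837758
Step 2: cos(48 deg) = 0.669131
Step 3: n = 1 / 0.669131 = 1.494

1.494


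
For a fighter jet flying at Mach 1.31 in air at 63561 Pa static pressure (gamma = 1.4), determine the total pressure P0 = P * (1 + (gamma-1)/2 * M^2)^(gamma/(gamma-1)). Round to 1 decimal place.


Step 1: (gamma-1)/2 * M^2 = 0.2 * 1.7161 = 0.34322
Step 2: 1 + 0.34322 = 1.34322
Step 3: Exponent gamma/(gamma-1) = 3.5
Step 4: P0 = 63561 * 1.34322^3.5 = 178527.8 Pa

178527.8


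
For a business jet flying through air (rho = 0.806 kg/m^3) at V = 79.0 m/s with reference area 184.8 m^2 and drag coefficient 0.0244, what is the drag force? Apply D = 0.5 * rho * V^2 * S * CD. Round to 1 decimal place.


Step 1: Dynamic pressure q = 0.5 * 0.806 * 79.0^2 = 2515.123 Pa
Step 2: Drag D = q * S * CD = 2515.123 * 184.8 * 0.0244
Step 3: D = 11341.0 N

11341.0


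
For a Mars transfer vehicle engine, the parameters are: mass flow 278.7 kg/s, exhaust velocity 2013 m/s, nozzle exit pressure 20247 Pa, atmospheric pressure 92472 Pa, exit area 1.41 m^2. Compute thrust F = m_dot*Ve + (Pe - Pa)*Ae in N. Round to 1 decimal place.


Step 1: Momentum thrust = m_dot * Ve = 278.7 * 2013 = 561023.1 N
Step 2: Pressure thrust = (Pe - Pa) * Ae = (20247 - 92472) * 1.41 = -101837.25 N
Step 3: Total thrust F = 561023.1 + -101837.25 = 459185.9 N

459185.9


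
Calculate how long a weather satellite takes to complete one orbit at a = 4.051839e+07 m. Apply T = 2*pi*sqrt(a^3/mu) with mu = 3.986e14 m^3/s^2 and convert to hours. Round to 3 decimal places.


Step 1: a^3 / mu = 6.652066e+22 / 3.986e14 = 1.668857e+08
Step 2: sqrt(1.668857e+08) = 12918.4266 s
Step 3: T = 2*pi * 12918.4266 = 81168.87 s
Step 4: T in hours = 81168.87 / 3600 = 22.547 hours

22.547


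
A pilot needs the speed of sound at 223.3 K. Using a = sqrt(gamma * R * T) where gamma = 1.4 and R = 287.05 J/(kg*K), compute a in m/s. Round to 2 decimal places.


Step 1: gamma * R * T = 1.4 * 287.05 * 223.3 = 89737.571
Step 2: a = sqrt(89737.571) = 299.56 m/s

299.56


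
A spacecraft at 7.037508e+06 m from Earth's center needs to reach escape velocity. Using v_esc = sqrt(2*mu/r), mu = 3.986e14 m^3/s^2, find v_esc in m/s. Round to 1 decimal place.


Step 1: 2*mu/r = 2 * 3.986e14 / 7.037508e+06 = 113278734.4611
Step 2: v_esc = sqrt(113278734.4611) = 10643.2 m/s

10643.2


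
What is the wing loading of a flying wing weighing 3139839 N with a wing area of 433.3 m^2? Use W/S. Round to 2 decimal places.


Step 1: Wing loading = W / S = 3139839 / 433.3
Step 2: Wing loading = 7246.34 N/m^2

7246.34


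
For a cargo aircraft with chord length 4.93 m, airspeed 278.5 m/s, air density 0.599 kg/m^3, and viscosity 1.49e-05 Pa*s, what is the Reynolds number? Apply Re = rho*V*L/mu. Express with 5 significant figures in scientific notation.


Step 1: Numerator = rho * V * L = 0.599 * 278.5 * 4.93 = 822.429995
Step 2: Re = 822.429995 / 1.49e-05
Step 3: Re = 5.5197e+07

5.5197e+07


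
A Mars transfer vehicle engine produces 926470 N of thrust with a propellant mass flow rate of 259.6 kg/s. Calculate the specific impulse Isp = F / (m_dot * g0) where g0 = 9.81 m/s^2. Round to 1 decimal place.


Step 1: m_dot * g0 = 259.6 * 9.81 = 2546.68
Step 2: Isp = 926470 / 2546.68 = 363.8 s

363.8


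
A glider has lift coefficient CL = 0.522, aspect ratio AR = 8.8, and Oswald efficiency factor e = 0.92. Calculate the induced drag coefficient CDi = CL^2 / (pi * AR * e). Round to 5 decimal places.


Step 1: CL^2 = 0.522^2 = 0.272484
Step 2: pi * AR * e = 3.14159 * 8.8 * 0.92 = 25.434334
Step 3: CDi = 0.272484 / 25.434334 = 0.01071

0.01071


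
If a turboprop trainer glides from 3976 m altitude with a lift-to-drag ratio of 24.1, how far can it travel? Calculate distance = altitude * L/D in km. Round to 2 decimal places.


Step 1: Glide distance = altitude * L/D = 3976 * 24.1 = 95821.6 m
Step 2: Convert to km: 95821.6 / 1000 = 95.82 km

95.82


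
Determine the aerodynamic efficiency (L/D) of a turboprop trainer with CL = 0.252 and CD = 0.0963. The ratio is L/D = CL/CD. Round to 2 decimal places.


Step 1: L/D = CL / CD = 0.252 / 0.0963
Step 2: L/D = 2.62

2.62


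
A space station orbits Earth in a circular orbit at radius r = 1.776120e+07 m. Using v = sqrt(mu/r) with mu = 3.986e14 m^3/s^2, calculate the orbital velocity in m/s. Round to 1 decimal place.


Step 1: mu / r = 3.986e14 / 1.776120e+07 = 22442177.3304
Step 2: v = sqrt(22442177.3304) = 4737.3 m/s

4737.3


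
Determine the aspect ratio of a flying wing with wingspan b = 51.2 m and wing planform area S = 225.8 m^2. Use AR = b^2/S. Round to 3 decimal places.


Step 1: b^2 = 51.2^2 = 2621.44
Step 2: AR = 2621.44 / 225.8 = 11.610

11.610


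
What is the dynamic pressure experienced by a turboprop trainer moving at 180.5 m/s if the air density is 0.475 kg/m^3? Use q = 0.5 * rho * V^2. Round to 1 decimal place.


Step 1: V^2 = 180.5^2 = 32580.25
Step 2: q = 0.5 * 0.475 * 32580.25
Step 3: q = 7737.8 Pa

7737.8


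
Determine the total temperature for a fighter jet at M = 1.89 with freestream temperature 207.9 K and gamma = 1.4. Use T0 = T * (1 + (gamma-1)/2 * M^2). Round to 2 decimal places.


Step 1: (gamma-1)/2 = 0.2
Step 2: M^2 = 3.5721
Step 3: 1 + 0.2 * 3.5721 = 1.71442
Step 4: T0 = 207.9 * 1.71442 = 356.43 K

356.43


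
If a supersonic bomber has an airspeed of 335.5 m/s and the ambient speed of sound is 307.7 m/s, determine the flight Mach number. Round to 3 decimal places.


Step 1: M = V / a = 335.5 / 307.7
Step 2: M = 1.090

1.090


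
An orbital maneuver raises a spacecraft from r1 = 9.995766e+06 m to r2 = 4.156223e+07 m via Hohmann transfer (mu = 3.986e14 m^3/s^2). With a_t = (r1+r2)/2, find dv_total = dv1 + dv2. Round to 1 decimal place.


Step 1: Transfer semi-major axis a_t = (9.995766e+06 + 4.156223e+07) / 2 = 2.577900e+07 m
Step 2: v1 (circular at r1) = sqrt(mu/r1) = 6314.81 m/s
Step 3: v_t1 = sqrt(mu*(2/r1 - 1/a_t)) = 8018.2 m/s
Step 4: dv1 = |8018.2 - 6314.81| = 1703.39 m/s
Step 5: v2 (circular at r2) = 3096.84 m/s, v_t2 = 1928.39 m/s
Step 6: dv2 = |3096.84 - 1928.39| = 1168.46 m/s
Step 7: Total delta-v = 1703.39 + 1168.46 = 2871.8 m/s

2871.8


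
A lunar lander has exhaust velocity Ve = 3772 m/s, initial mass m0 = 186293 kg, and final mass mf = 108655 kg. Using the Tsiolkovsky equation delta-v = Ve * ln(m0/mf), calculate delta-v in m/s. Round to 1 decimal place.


Step 1: Mass ratio m0/mf = 186293 / 108655 = 1.714537
Step 2: ln(1.714537) = 0.539143
Step 3: delta-v = 3772 * 0.539143 = 2033.6 m/s

2033.6


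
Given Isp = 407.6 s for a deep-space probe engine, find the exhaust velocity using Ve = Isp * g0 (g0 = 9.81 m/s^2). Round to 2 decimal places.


Step 1: Ve = Isp * g0 = 407.6 * 9.81
Step 2: Ve = 3998.56 m/s

3998.56


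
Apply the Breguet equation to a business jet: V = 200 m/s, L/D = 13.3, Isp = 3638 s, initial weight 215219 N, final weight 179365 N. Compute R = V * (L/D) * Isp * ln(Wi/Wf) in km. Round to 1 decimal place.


Step 1: Coefficient = V * (L/D) * Isp = 200 * 13.3 * 3638 = 9677080.0 m
Step 2: Wi/Wf = 215219 / 179365 = 1.199894
Step 3: ln(1.199894) = 0.182233
Step 4: R = 9677080.0 * 0.182233 = 1763486.0 m = 1763.5 km

1763.5


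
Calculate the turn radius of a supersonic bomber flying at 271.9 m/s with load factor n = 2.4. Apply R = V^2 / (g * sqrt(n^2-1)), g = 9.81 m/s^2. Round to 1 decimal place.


Step 1: V^2 = 271.9^2 = 73929.61
Step 2: n^2 - 1 = 2.4^2 - 1 = 4.76
Step 3: sqrt(4.76) = 2.181742
Step 4: R = 73929.61 / (9.81 * 2.181742) = 3454.2 m

3454.2


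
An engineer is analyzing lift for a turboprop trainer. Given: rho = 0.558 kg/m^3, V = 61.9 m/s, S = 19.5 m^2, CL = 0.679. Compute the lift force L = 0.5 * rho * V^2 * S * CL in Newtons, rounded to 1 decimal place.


Step 1: Calculate dynamic pressure q = 0.5 * 0.558 * 61.9^2 = 0.5 * 0.558 * 3831.61 = 1069.0192 Pa
Step 2: Multiply by wing area and lift coefficient: L = 1069.0192 * 19.5 * 0.679
Step 3: L = 20845.8742 * 0.679 = 14154.3 N

14154.3


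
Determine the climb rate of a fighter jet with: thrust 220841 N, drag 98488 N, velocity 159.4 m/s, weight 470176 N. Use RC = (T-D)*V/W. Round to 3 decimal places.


Step 1: Excess thrust = T - D = 220841 - 98488 = 122353 N
Step 2: Excess power = 122353 * 159.4 = 19503068.2 W
Step 3: RC = 19503068.2 / 470176 = 41.480 m/s

41.480


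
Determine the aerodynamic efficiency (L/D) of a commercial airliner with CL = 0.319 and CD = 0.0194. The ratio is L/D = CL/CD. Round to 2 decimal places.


Step 1: L/D = CL / CD = 0.319 / 0.0194
Step 2: L/D = 16.44

16.44


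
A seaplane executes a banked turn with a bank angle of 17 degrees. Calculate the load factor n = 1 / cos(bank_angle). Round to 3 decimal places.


Step 1: Convert 17 degrees to radians = 0.296706
Step 2: cos(17 deg) = 0.956305
Step 3: n = 1 / 0.956305 = 1.046

1.046


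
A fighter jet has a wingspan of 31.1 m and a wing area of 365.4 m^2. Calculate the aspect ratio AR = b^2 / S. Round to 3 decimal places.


Step 1: b^2 = 31.1^2 = 967.21
Step 2: AR = 967.21 / 365.4 = 2.647

2.647


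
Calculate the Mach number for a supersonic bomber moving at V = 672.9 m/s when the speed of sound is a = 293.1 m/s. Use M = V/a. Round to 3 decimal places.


Step 1: M = V / a = 672.9 / 293.1
Step 2: M = 2.296

2.296


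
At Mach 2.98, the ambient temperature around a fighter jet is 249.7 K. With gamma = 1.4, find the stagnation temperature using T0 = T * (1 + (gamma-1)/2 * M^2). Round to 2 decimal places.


Step 1: (gamma-1)/2 = 0.2
Step 2: M^2 = 8.8804
Step 3: 1 + 0.2 * 8.8804 = 2.77608
Step 4: T0 = 249.7 * 2.77608 = 693.19 K

693.19


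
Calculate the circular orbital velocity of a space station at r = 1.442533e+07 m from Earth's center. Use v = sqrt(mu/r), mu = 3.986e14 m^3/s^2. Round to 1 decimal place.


Step 1: mu / r = 3.986e14 / 1.442533e+07 = 27631950.1876
Step 2: v = sqrt(27631950.1876) = 5256.6 m/s

5256.6


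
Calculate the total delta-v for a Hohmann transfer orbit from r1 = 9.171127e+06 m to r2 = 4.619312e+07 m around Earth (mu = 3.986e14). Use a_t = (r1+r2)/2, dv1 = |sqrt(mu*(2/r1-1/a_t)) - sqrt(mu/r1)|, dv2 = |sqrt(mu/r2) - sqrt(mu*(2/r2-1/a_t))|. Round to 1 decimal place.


Step 1: Transfer semi-major axis a_t = (9.171127e+06 + 4.619312e+07) / 2 = 2.768212e+07 m
Step 2: v1 (circular at r1) = sqrt(mu/r1) = 6592.61 m/s
Step 3: v_t1 = sqrt(mu*(2/r1 - 1/a_t)) = 8516.21 m/s
Step 4: dv1 = |8516.21 - 6592.61| = 1923.6 m/s
Step 5: v2 (circular at r2) = 2937.51 m/s, v_t2 = 1690.8 m/s
Step 6: dv2 = |2937.51 - 1690.8| = 1246.72 m/s
Step 7: Total delta-v = 1923.6 + 1246.72 = 3170.3 m/s

3170.3


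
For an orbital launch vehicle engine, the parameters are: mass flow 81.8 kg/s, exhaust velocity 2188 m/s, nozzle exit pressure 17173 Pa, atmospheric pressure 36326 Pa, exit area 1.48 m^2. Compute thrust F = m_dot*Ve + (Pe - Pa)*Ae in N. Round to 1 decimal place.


Step 1: Momentum thrust = m_dot * Ve = 81.8 * 2188 = 178978.4 N
Step 2: Pressure thrust = (Pe - Pa) * Ae = (17173 - 36326) * 1.48 = -28346.44 N
Step 3: Total thrust F = 178978.4 + -28346.44 = 150632.0 N

150632.0


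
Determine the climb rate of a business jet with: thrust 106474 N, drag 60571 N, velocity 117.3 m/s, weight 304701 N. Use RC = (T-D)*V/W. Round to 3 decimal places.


Step 1: Excess thrust = T - D = 106474 - 60571 = 45903 N
Step 2: Excess power = 45903 * 117.3 = 5384421.9 W
Step 3: RC = 5384421.9 / 304701 = 17.671 m/s

17.671


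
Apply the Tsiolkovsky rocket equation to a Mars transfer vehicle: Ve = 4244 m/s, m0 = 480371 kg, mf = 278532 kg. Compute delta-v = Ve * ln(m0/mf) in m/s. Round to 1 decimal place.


Step 1: Mass ratio m0/mf = 480371 / 278532 = 1.724653
Step 2: ln(1.724653) = 0.545026
Step 3: delta-v = 4244 * 0.545026 = 2313.1 m/s

2313.1


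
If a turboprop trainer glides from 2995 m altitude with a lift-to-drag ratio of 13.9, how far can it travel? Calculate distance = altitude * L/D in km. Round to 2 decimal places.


Step 1: Glide distance = altitude * L/D = 2995 * 13.9 = 41630.5 m
Step 2: Convert to km: 41630.5 / 1000 = 41.63 km

41.63


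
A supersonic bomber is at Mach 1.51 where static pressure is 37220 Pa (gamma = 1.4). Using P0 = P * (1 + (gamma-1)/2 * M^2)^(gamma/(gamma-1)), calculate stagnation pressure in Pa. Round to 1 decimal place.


Step 1: (gamma-1)/2 * M^2 = 0.2 * 2.2801 = 0.45602
Step 2: 1 + 0.45602 = 1.45602
Step 3: Exponent gamma/(gamma-1) = 3.5
Step 4: P0 = 37220 * 1.45602^3.5 = 138631.5 Pa

138631.5


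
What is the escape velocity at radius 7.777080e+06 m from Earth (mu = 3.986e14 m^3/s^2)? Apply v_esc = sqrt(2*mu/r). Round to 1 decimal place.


Step 1: 2*mu/r = 2 * 3.986e14 / 7.777080e+06 = 102506339.1401
Step 2: v_esc = sqrt(102506339.1401) = 10124.5 m/s

10124.5


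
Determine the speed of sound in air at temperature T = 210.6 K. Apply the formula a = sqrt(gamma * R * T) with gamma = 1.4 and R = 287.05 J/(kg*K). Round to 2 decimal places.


Step 1: gamma * R * T = 1.4 * 287.05 * 210.6 = 84633.822
Step 2: a = sqrt(84633.822) = 290.92 m/s

290.92


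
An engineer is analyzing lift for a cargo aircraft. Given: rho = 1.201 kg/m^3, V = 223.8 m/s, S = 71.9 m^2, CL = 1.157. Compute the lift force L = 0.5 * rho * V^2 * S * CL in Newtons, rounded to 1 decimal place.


Step 1: Calculate dynamic pressure q = 0.5 * 1.201 * 223.8^2 = 0.5 * 1.201 * 50086.44 = 30076.9072 Pa
Step 2: Multiply by wing area and lift coefficient: L = 30076.9072 * 71.9 * 1.157
Step 3: L = 2162529.6291 * 1.157 = 2502046.8 N

2502046.8


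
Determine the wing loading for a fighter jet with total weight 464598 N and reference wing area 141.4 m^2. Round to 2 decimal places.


Step 1: Wing loading = W / S = 464598 / 141.4
Step 2: Wing loading = 3285.70 N/m^2

3285.70


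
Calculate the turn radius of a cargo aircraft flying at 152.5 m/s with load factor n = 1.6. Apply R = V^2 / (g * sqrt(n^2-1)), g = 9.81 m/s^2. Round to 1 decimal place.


Step 1: V^2 = 152.5^2 = 23256.25
Step 2: n^2 - 1 = 1.6^2 - 1 = 1.56
Step 3: sqrt(1.56) = 1.249
Step 4: R = 23256.25 / (9.81 * 1.249) = 1898.1 m

1898.1


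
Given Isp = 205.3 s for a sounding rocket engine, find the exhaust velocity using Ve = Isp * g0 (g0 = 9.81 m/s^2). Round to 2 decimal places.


Step 1: Ve = Isp * g0 = 205.3 * 9.81
Step 2: Ve = 2013.99 m/s

2013.99


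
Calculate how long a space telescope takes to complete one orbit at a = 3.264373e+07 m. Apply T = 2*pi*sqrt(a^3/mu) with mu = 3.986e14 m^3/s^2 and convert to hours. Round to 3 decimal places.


Step 1: a^3 / mu = 3.478559e+22 / 3.986e14 = 8.726941e+07
Step 2: sqrt(8.726941e+07) = 9341.8098 s
Step 3: T = 2*pi * 9341.8098 = 58696.32 s
Step 4: T in hours = 58696.32 / 3600 = 16.305 hours

16.305


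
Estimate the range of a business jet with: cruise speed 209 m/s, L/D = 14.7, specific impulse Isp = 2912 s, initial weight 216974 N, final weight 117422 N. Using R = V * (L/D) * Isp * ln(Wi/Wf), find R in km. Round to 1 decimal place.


Step 1: Coefficient = V * (L/D) * Isp = 209 * 14.7 * 2912 = 8946537.6 m
Step 2: Wi/Wf = 216974 / 117422 = 1.847814
Step 3: ln(1.847814) = 0.614003
Step 4: R = 8946537.6 * 0.614003 = 5493203.1 m = 5493.2 km

5493.2


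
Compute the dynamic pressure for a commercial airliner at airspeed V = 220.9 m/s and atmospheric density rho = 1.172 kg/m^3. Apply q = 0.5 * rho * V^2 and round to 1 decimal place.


Step 1: V^2 = 220.9^2 = 48796.81
Step 2: q = 0.5 * 1.172 * 48796.81
Step 3: q = 28594.9 Pa

28594.9


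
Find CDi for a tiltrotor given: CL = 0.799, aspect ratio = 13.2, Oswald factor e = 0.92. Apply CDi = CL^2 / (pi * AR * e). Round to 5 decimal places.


Step 1: CL^2 = 0.799^2 = 0.638401
Step 2: pi * AR * e = 3.14159 * 13.2 * 0.92 = 38.151501
Step 3: CDi = 0.638401 / 38.151501 = 0.01673

0.01673


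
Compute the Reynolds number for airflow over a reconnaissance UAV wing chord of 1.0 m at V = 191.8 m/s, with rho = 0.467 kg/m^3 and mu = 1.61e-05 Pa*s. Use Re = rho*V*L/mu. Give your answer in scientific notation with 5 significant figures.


Step 1: Numerator = rho * V * L = 0.467 * 191.8 * 1.0 = 89.5706
Step 2: Re = 89.5706 / 1.61e-05
Step 3: Re = 5.5634e+06

5.5634e+06


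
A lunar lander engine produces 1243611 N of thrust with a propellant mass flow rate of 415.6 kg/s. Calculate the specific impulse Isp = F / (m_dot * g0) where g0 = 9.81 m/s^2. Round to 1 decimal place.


Step 1: m_dot * g0 = 415.6 * 9.81 = 4077.04
Step 2: Isp = 1243611 / 4077.04 = 305.0 s

305.0


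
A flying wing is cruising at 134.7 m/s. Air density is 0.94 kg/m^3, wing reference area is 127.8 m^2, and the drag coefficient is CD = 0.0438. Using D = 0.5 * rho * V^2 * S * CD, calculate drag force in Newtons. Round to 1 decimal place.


Step 1: Dynamic pressure q = 0.5 * 0.94 * 134.7^2 = 8527.7223 Pa
Step 2: Drag D = q * S * CD = 8527.7223 * 127.8 * 0.0438
Step 3: D = 47735.1 N

47735.1


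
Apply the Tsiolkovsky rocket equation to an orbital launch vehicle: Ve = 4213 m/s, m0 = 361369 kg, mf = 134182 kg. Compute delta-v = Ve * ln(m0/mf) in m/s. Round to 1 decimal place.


Step 1: Mass ratio m0/mf = 361369 / 134182 = 2.693126
Step 2: ln(2.693126) = 0.990703
Step 3: delta-v = 4213 * 0.990703 = 4173.8 m/s

4173.8


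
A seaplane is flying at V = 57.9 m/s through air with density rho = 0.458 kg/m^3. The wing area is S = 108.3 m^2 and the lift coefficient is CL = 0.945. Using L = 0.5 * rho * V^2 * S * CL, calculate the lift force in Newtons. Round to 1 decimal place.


Step 1: Calculate dynamic pressure q = 0.5 * 0.458 * 57.9^2 = 0.5 * 0.458 * 3352.41 = 767.7019 Pa
Step 2: Multiply by wing area and lift coefficient: L = 767.7019 * 108.3 * 0.945
Step 3: L = 83142.1147 * 0.945 = 78569.3 N

78569.3


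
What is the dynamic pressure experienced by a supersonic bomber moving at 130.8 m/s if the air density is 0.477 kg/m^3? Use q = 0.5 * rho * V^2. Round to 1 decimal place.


Step 1: V^2 = 130.8^2 = 17108.64
Step 2: q = 0.5 * 0.477 * 17108.64
Step 3: q = 4080.4 Pa

4080.4


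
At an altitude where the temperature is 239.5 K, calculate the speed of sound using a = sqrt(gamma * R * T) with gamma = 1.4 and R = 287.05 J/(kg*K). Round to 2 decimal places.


Step 1: gamma * R * T = 1.4 * 287.05 * 239.5 = 96247.865
Step 2: a = sqrt(96247.865) = 310.24 m/s

310.24


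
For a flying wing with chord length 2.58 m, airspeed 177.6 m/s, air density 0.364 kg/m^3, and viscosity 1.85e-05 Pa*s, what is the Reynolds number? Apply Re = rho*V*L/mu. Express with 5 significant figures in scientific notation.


Step 1: Numerator = rho * V * L = 0.364 * 177.6 * 2.58 = 166.787712
Step 2: Re = 166.787712 / 1.85e-05
Step 3: Re = 9.0156e+06

9.0156e+06


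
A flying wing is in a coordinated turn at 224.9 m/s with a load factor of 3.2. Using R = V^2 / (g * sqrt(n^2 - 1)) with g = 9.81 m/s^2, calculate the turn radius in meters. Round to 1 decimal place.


Step 1: V^2 = 224.9^2 = 50580.01
Step 2: n^2 - 1 = 3.2^2 - 1 = 9.24
Step 3: sqrt(9.24) = 3.039737
Step 4: R = 50580.01 / (9.81 * 3.039737) = 1696.2 m

1696.2


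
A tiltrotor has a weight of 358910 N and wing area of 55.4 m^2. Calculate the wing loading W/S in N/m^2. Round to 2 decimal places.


Step 1: Wing loading = W / S = 358910 / 55.4
Step 2: Wing loading = 6478.52 N/m^2

6478.52


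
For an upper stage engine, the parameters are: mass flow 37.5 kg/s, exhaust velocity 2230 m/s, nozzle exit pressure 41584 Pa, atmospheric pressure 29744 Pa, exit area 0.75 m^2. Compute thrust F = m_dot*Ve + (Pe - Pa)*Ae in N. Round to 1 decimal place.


Step 1: Momentum thrust = m_dot * Ve = 37.5 * 2230 = 83625.0 N
Step 2: Pressure thrust = (Pe - Pa) * Ae = (41584 - 29744) * 0.75 = 8880.00 N
Step 3: Total thrust F = 83625.0 + 8880.00 = 92505.0 N

92505.0


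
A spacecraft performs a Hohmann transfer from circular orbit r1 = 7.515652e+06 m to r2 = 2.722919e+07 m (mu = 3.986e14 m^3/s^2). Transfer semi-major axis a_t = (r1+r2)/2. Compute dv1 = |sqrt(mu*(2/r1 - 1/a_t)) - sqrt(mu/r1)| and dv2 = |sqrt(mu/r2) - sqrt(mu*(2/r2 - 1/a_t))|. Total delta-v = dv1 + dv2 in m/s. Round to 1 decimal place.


Step 1: Transfer semi-major axis a_t = (7.515652e+06 + 2.722919e+07) / 2 = 1.737242e+07 m
Step 2: v1 (circular at r1) = sqrt(mu/r1) = 7282.58 m/s
Step 3: v_t1 = sqrt(mu*(2/r1 - 1/a_t)) = 9117.43 m/s
Step 4: dv1 = |9117.43 - 7282.58| = 1834.85 m/s
Step 5: v2 (circular at r2) = 3826.06 m/s, v_t2 = 2516.54 m/s
Step 6: dv2 = |3826.06 - 2516.54| = 1309.51 m/s
Step 7: Total delta-v = 1834.85 + 1309.51 = 3144.4 m/s

3144.4


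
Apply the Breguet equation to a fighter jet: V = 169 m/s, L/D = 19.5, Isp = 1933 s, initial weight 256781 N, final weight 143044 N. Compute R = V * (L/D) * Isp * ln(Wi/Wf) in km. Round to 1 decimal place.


Step 1: Coefficient = V * (L/D) * Isp = 169 * 19.5 * 1933 = 6370201.5 m
Step 2: Wi/Wf = 256781 / 143044 = 1.795119
Step 3: ln(1.795119) = 0.585071
Step 4: R = 6370201.5 * 0.585071 = 3727022.1 m = 3727.0 km

3727.0


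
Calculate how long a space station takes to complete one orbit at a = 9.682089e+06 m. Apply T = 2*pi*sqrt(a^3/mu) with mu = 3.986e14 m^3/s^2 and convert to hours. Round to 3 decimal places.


Step 1: a^3 / mu = 9.076266e+20 / 3.986e14 = 2.277036e+06
Step 2: sqrt(2.277036e+06) = 1508.9851 s
Step 3: T = 2*pi * 1508.9851 = 9481.23 s
Step 4: T in hours = 9481.23 / 3600 = 2.634 hours

2.634


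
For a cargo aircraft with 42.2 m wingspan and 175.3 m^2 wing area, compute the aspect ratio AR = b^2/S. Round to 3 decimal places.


Step 1: b^2 = 42.2^2 = 1780.84
Step 2: AR = 1780.84 / 175.3 = 10.159

10.159


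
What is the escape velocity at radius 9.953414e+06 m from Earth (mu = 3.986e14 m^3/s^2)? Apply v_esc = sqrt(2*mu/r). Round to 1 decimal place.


Step 1: 2*mu/r = 2 * 3.986e14 / 9.953414e+06 = 80093121.8173
Step 2: v_esc = sqrt(80093121.8173) = 8949.5 m/s

8949.5


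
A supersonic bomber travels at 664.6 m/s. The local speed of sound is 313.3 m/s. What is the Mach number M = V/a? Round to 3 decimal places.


Step 1: M = V / a = 664.6 / 313.3
Step 2: M = 2.121

2.121


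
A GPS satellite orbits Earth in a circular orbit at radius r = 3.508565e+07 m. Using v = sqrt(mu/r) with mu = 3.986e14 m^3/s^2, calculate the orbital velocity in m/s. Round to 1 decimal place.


Step 1: mu / r = 3.986e14 / 3.508565e+07 = 11360770.0014
Step 2: v = sqrt(11360770.0014) = 3370.6 m/s

3370.6


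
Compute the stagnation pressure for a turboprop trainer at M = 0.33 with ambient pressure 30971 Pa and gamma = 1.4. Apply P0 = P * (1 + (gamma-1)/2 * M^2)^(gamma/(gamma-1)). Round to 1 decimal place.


Step 1: (gamma-1)/2 * M^2 = 0.2 * 0.1089 = 0.02178
Step 2: 1 + 0.02178 = 1.02178
Step 3: Exponent gamma/(gamma-1) = 3.5
Step 4: P0 = 30971 * 1.02178^3.5 = 33396.9 Pa

33396.9


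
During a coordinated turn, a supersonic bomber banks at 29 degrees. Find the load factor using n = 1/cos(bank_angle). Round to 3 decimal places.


Step 1: Convert 29 degrees to radians = 0.506145
Step 2: cos(29 deg) = 0.87462
Step 3: n = 1 / 0.87462 = 1.143

1.143


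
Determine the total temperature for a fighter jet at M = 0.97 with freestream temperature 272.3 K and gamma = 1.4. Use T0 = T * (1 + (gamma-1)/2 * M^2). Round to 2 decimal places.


Step 1: (gamma-1)/2 = 0.2
Step 2: M^2 = 0.9409
Step 3: 1 + 0.2 * 0.9409 = 1.18818
Step 4: T0 = 272.3 * 1.18818 = 323.54 K

323.54


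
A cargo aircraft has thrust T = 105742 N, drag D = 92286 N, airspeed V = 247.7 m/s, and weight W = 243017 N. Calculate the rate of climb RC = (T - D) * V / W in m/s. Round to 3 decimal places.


Step 1: Excess thrust = T - D = 105742 - 92286 = 13456 N
Step 2: Excess power = 13456 * 247.7 = 3333051.2 W
Step 3: RC = 3333051.2 / 243017 = 13.715 m/s

13.715


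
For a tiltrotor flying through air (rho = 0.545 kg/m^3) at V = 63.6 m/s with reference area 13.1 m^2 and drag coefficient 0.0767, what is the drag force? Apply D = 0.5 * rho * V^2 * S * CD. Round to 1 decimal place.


Step 1: Dynamic pressure q = 0.5 * 0.545 * 63.6^2 = 1102.2516 Pa
Step 2: Drag D = q * S * CD = 1102.2516 * 13.1 * 0.0767
Step 3: D = 1107.5 N

1107.5


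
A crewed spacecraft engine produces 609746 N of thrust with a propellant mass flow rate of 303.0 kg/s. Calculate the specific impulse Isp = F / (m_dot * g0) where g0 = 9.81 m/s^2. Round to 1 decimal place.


Step 1: m_dot * g0 = 303.0 * 9.81 = 2972.43
Step 2: Isp = 609746 / 2972.43 = 205.1 s

205.1


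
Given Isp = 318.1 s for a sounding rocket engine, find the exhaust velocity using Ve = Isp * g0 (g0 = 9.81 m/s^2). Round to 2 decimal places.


Step 1: Ve = Isp * g0 = 318.1 * 9.81
Step 2: Ve = 3120.56 m/s

3120.56


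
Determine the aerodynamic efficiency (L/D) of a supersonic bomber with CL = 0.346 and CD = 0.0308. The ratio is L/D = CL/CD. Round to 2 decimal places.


Step 1: L/D = CL / CD = 0.346 / 0.0308
Step 2: L/D = 11.23

11.23


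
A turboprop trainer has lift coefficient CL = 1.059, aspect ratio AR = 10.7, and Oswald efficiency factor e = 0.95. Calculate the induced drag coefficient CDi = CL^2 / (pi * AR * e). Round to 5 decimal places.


Step 1: CL^2 = 1.059^2 = 1.121481
Step 2: pi * AR * e = 3.14159 * 10.7 * 0.95 = 31.934289
Step 3: CDi = 1.121481 / 31.934289 = 0.03512

0.03512


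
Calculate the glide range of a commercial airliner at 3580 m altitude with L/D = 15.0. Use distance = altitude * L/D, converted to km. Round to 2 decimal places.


Step 1: Glide distance = altitude * L/D = 3580 * 15.0 = 53700.0 m
Step 2: Convert to km: 53700.0 / 1000 = 53.70 km

53.70


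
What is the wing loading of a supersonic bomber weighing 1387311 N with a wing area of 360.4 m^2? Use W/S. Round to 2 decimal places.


Step 1: Wing loading = W / S = 1387311 / 360.4
Step 2: Wing loading = 3849.36 N/m^2

3849.36


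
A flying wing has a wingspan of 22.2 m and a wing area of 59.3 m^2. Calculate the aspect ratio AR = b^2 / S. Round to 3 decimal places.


Step 1: b^2 = 22.2^2 = 492.84
Step 2: AR = 492.84 / 59.3 = 8.311

8.311


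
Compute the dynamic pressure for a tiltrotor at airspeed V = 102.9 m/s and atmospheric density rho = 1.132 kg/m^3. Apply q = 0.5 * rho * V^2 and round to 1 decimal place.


Step 1: V^2 = 102.9^2 = 10588.41
Step 2: q = 0.5 * 1.132 * 10588.41
Step 3: q = 5993.0 Pa

5993.0


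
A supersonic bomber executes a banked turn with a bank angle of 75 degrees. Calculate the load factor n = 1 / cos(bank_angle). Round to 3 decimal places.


Step 1: Convert 75 degrees to radians = 1.308997
Step 2: cos(75 deg) = 0.258819
Step 3: n = 1 / 0.258819 = 3.864

3.864


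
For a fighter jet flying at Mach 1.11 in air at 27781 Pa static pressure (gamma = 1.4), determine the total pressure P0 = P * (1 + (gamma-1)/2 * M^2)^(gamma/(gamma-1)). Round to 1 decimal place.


Step 1: (gamma-1)/2 * M^2 = 0.2 * 1.2321 = 0.24642
Step 2: 1 + 0.24642 = 1.24642
Step 3: Exponent gamma/(gamma-1) = 3.5
Step 4: P0 = 27781 * 1.24642^3.5 = 60058.3 Pa

60058.3


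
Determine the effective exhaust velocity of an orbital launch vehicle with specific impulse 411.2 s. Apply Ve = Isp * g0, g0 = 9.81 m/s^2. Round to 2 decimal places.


Step 1: Ve = Isp * g0 = 411.2 * 9.81
Step 2: Ve = 4033.87 m/s

4033.87


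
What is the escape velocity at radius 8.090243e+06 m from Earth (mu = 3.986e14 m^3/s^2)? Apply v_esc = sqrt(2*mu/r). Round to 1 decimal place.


Step 1: 2*mu/r = 2 * 3.986e14 / 8.090243e+06 = 98538449.3395
Step 2: v_esc = sqrt(98538449.3395) = 9926.7 m/s

9926.7


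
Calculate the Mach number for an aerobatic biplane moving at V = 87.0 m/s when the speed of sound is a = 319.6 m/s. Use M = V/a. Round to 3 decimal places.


Step 1: M = V / a = 87.0 / 319.6
Step 2: M = 0.272

0.272


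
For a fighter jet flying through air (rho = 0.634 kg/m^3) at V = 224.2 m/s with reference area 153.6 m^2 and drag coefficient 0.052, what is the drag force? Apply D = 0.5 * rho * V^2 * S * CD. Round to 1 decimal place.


Step 1: Dynamic pressure q = 0.5 * 0.634 * 224.2^2 = 15934.2079 Pa
Step 2: Drag D = q * S * CD = 15934.2079 * 153.6 * 0.052
Step 3: D = 127269.7 N

127269.7


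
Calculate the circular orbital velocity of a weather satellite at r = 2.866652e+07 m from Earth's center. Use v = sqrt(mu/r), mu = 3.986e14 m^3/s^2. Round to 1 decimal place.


Step 1: mu / r = 3.986e14 / 2.866652e+07 = 13904722.3032
Step 2: v = sqrt(13904722.3032) = 3728.9 m/s

3728.9


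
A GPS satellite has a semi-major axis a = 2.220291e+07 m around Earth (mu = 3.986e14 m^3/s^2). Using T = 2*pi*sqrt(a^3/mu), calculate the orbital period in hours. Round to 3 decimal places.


Step 1: a^3 / mu = 1.094535e+22 / 3.986e14 = 2.745949e+07
Step 2: sqrt(2.745949e+07) = 5240.1799 s
Step 3: T = 2*pi * 5240.1799 = 32925.02 s
Step 4: T in hours = 32925.02 / 3600 = 9.146 hours

9.146


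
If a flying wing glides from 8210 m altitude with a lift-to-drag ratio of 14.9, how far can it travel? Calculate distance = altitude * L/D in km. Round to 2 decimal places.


Step 1: Glide distance = altitude * L/D = 8210 * 14.9 = 122329.0 m
Step 2: Convert to km: 122329.0 / 1000 = 122.33 km

122.33


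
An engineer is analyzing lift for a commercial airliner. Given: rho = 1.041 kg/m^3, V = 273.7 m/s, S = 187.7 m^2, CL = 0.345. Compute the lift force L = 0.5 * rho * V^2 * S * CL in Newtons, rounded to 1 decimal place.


Step 1: Calculate dynamic pressure q = 0.5 * 1.041 * 273.7^2 = 0.5 * 1.041 * 74911.69 = 38991.5346 Pa
Step 2: Multiply by wing area and lift coefficient: L = 38991.5346 * 187.7 * 0.345
Step 3: L = 7318711.0529 * 0.345 = 2524955.3 N

2524955.3


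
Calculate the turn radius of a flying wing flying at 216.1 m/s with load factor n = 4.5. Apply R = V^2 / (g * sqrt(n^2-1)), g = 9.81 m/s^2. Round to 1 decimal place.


Step 1: V^2 = 216.1^2 = 46699.21
Step 2: n^2 - 1 = 4.5^2 - 1 = 19.25
Step 3: sqrt(19.25) = 4.387482
Step 4: R = 46699.21 / (9.81 * 4.387482) = 1085.0 m

1085.0


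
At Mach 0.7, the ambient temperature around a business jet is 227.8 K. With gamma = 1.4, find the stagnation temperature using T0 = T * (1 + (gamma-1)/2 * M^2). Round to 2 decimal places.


Step 1: (gamma-1)/2 = 0.2
Step 2: M^2 = 0.49
Step 3: 1 + 0.2 * 0.49 = 1.098
Step 4: T0 = 227.8 * 1.098 = 250.12 K

250.12


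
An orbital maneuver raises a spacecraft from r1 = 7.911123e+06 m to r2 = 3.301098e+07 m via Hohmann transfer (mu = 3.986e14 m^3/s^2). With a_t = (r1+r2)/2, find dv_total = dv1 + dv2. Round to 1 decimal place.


Step 1: Transfer semi-major axis a_t = (7.911123e+06 + 3.301098e+07) / 2 = 2.046105e+07 m
Step 2: v1 (circular at r1) = sqrt(mu/r1) = 7098.22 m/s
Step 3: v_t1 = sqrt(mu*(2/r1 - 1/a_t)) = 9016.02 m/s
Step 4: dv1 = |9016.02 - 7098.22| = 1917.8 m/s
Step 5: v2 (circular at r2) = 3474.88 m/s, v_t2 = 2160.7 m/s
Step 6: dv2 = |3474.88 - 2160.7| = 1314.18 m/s
Step 7: Total delta-v = 1917.8 + 1314.18 = 3232.0 m/s

3232.0


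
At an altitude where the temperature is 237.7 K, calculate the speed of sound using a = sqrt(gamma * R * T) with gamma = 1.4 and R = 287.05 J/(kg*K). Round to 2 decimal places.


Step 1: gamma * R * T = 1.4 * 287.05 * 237.7 = 95524.499
Step 2: a = sqrt(95524.499) = 309.07 m/s

309.07


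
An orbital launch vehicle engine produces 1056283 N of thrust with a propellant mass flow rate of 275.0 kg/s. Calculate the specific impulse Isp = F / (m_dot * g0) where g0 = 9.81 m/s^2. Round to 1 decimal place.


Step 1: m_dot * g0 = 275.0 * 9.81 = 2697.75
Step 2: Isp = 1056283 / 2697.75 = 391.5 s

391.5


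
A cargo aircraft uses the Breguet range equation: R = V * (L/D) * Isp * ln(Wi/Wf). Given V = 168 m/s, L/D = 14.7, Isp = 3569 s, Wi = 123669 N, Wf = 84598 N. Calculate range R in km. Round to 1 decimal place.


Step 1: Coefficient = V * (L/D) * Isp = 168 * 14.7 * 3569 = 8814002.4 m
Step 2: Wi/Wf = 123669 / 84598 = 1.461843
Step 3: ln(1.461843) = 0.379698
Step 4: R = 8814002.4 * 0.379698 = 3346659.2 m = 3346.7 km

3346.7
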